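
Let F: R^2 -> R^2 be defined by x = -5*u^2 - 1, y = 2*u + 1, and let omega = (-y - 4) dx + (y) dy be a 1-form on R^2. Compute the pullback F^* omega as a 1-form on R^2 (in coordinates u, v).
F^* omega = (20*u^2 + 54*u + 2) du

Using F^*(f dg) = (f ∘ F) d(g ∘ F), substitute each coordinate x_i by F_i(u, v) in f_i, and replace dx_i by d F_i = (∂F_i/∂u) du + (∂F_i/∂v) dv.
  For the x component: f_1(F) = -2*u - 5; d F_1 = (-10*u) du + (0) dv
  For the y component: f_2(F) = 2*u + 1; d F_2 = (2) du + (0) dv
Combining and collecting du, dv coefficients:
  coeff of du: 20*u^2 + 54*u + 2
  coeff of dv: 0
F^* omega = (20*u^2 + 54*u + 2) du.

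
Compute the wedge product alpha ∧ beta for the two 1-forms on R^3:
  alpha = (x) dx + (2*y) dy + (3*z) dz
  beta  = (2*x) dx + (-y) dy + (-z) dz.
alpha ∧ beta = (-5*x*y) dx ∧ dy + (-7*x*z) dx ∧ dz + (y*z) dy ∧ dz

Distribute the wedge, using dx_i ∧ dx_j = -dx_j ∧ dx_i and dx_i ∧ dx_i = 0. For each pair (i, j) with i < j, the coefficient of dx_i ∧ dx_j in alpha ∧ beta is (alpha_i * beta_j - alpha_j * beta_i). Collecting: alpha ∧ beta = (-5*x*y) dx ∧ dy + (-7*x*z) dx ∧ dz + (y*z) dy ∧ dz.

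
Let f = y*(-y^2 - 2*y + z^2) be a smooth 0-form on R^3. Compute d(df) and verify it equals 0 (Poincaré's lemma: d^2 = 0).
d(df) = 0

Step 1: df = sum_i (∂f/∂x_i) dx_i = (0) dx + (-3*y^2 - 4*y + z^2) dy + (2*y*z) dz.
Step 2: Apply d again. Using the 1-form formula, the coefficient of dx ∧ dy in d(df) is ∂^2 f/∂x ∂y - ∂^2 f/∂y ∂x = (0) - (0) = 0 (equality of mixed partials for smooth f).
Similarly for dx ∧ dz and dy ∧ dz — all coefficients vanish. So d(df) = 0.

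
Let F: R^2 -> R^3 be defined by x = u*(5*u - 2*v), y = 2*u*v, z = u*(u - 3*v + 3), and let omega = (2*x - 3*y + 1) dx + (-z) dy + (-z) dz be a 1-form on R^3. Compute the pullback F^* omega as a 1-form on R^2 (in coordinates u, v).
F^* omega = (98*u^3 - 113*u^2*v - 9*u^2 + 17*u*v^2 + 12*u*v + u - 2*v) du + (u*(-19*u^2 + 17*u*v + 3*u - 2)) dv

Using F^*(f dg) = (f ∘ F) d(g ∘ F), substitute each coordinate x_i by F_i(u, v) in f_i, and replace dx_i by d F_i = (∂F_i/∂u) du + (∂F_i/∂v) dv.
  For the x component: f_1(F) = 10*u^2 - 10*u*v + 1; d F_1 = (10*u - 2*v) du + (-2*u) dv
  For the y component: f_2(F) = u*(-u + 3*v - 3); d F_2 = (2*v) du + (2*u) dv
  For the z component: f_3(F) = u*(-u + 3*v - 3); d F_3 = (2*u - 3*v + 3) du + (-3*u) dv
Combining and collecting du, dv coefficients:
  coeff of du: 98*u^3 - 113*u^2*v - 9*u^2 + 17*u*v^2 + 12*u*v + u - 2*v
  coeff of dv: u*(-19*u^2 + 17*u*v + 3*u - 2)
F^* omega = (98*u^3 - 113*u^2*v - 9*u^2 + 17*u*v^2 + 12*u*v + u - 2*v) du + (u*(-19*u^2 + 17*u*v + 3*u - 2)) dv.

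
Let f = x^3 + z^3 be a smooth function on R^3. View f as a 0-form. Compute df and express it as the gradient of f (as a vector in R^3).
df = (3*x^2) dx + (0) dy + (3*z^2) dz; grad f = (3*x^2, 0, 3*z^2)

For a 0-form f, d f = (∂f/∂x) dx + (∂f/∂y) dy + (∂f/∂z) dz. The components of the vector representation are exactly the entries of grad f in Cartesian coordinates:
  ∂f/∂x = 3*x^2
  ∂f/∂y = 0
  ∂f/∂z = 3*z^2.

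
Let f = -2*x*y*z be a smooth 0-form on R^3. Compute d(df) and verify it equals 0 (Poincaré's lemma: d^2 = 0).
d(df) = 0

Step 1: df = sum_i (∂f/∂x_i) dx_i = (-2*y*z) dx + (-2*x*z) dy + (-2*x*y) dz.
Step 2: Apply d again. Using the 1-form formula, the coefficient of dx ∧ dy in d(df) is ∂^2 f/∂x ∂y - ∂^2 f/∂y ∂x = (-2*z) - (-2*z) = 0 (equality of mixed partials for smooth f).
Similarly for dx ∧ dz and dy ∧ dz — all coefficients vanish. So d(df) = 0.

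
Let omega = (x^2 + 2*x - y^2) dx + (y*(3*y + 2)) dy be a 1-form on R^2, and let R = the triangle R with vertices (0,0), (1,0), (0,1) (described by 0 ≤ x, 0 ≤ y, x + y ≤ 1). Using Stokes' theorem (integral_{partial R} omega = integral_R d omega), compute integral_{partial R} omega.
integral_(partial R) omega = 1/3

Stokes: integral_partial_R omega = integral_R d omega with d omega = (∂Q/∂x - ∂P/∂y) dx ∧ dy.
  ∂Q/∂x = 0
  ∂P/∂y = -2*y
  integrand = ∂Q/∂x - ∂P/∂y = 2*y.
Integrating over R: integral_0^1 integral_0^{1-x} (2*y) dy dx = 1/3.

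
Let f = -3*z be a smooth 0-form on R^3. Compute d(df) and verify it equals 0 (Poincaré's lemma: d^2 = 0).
d(df) = 0

Step 1: df = sum_i (∂f/∂x_i) dx_i = (0) dx + (0) dy + (-3) dz.
Step 2: Apply d again. Using the 1-form formula, the coefficient of dx ∧ dy in d(df) is ∂^2 f/∂x ∂y - ∂^2 f/∂y ∂x = (0) - (0) = 0 (equality of mixed partials for smooth f).
Similarly for dx ∧ dz and dy ∧ dz — all coefficients vanish. So d(df) = 0.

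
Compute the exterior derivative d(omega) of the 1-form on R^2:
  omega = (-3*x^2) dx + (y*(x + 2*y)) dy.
d(omega) = (y) dx ∧ dy

For a 1-form omega = sum_i f_i dx_i, the exterior derivative is
  d(omega) = sum_{i < j} (∂f_j/∂x_i - ∂f_i/∂x_j) dx_i ∧ dx_j.
  coefficient of dx ∧ dy: ∂f_2/∂x - ∂f_1/∂y = ∂(y*(x + 2*y))/∂x - ∂(-3*x^2)/∂y = y
Assembling: d(omega) = (y) dx ∧ dy.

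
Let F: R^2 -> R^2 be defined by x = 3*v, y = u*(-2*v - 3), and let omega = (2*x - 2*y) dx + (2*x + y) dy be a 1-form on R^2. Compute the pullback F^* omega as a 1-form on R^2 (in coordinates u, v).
F^* omega = (4*u*v^2 + 12*u*v + 9*u - 12*v^2 - 18*v) du + (4*u^2*v + 6*u^2 + 18*u + 18*v) dv

Using F^*(f dg) = (f ∘ F) d(g ∘ F), substitute each coordinate x_i by F_i(u, v) in f_i, and replace dx_i by d F_i = (∂F_i/∂u) du + (∂F_i/∂v) dv.
  For the x component: f_1(F) = 4*u*v + 6*u + 6*v; d F_1 = (0) du + (3) dv
  For the y component: f_2(F) = -2*u*v - 3*u + 6*v; d F_2 = (-2*v - 3) du + (-2*u) dv
Combining and collecting du, dv coefficients:
  coeff of du: 4*u*v^2 + 12*u*v + 9*u - 12*v^2 - 18*v
  coeff of dv: 4*u^2*v + 6*u^2 + 18*u + 18*v
F^* omega = (4*u*v^2 + 12*u*v + 9*u - 12*v^2 - 18*v) du + (4*u^2*v + 6*u^2 + 18*u + 18*v) dv.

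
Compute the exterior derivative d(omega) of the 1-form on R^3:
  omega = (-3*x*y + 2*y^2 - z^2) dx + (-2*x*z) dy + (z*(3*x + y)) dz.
d(omega) = (3*x - 4*y - 2*z) dx ∧ dy + (5*z) dx ∧ dz + (2*x + z) dy ∧ dz

For a 1-form omega = sum_i f_i dx_i, the exterior derivative is
  d(omega) = sum_{i < j} (∂f_j/∂x_i - ∂f_i/∂x_j) dx_i ∧ dx_j.
  coefficient of dx ∧ dy: ∂f_2/∂x - ∂f_1/∂y = ∂(-2*x*z)/∂x - ∂(-3*x*y + 2*y^2 - z^2)/∂y = 3*x - 4*y - 2*z
  coefficient of dx ∧ dz: ∂f_3/∂x - ∂f_1/∂z = ∂(z*(3*x + y))/∂x - ∂(-3*x*y + 2*y^2 - z^2)/∂z = 5*z
  coefficient of dy ∧ dz: ∂f_3/∂y - ∂f_2/∂z = ∂(z*(3*x + y))/∂y - ∂(-2*x*z)/∂z = 2*x + z
Assembling: d(omega) = (3*x - 4*y - 2*z) dx ∧ dy + (5*z) dx ∧ dz + (2*x + z) dy ∧ dz.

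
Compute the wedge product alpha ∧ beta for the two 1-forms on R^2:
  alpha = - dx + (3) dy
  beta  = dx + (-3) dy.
alpha ∧ beta = 0

Distribute the wedge, using dx_i ∧ dx_j = -dx_j ∧ dx_i and dx_i ∧ dx_i = 0. For each pair (i, j) with i < j, the coefficient of dx_i ∧ dx_j in alpha ∧ beta is (alpha_i * beta_j - alpha_j * beta_i). Collecting: alpha ∧ beta = 0.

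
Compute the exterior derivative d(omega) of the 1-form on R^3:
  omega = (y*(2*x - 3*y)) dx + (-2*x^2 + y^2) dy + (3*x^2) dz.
d(omega) = (-6*x + 6*y) dx ∧ dy + (6*x) dx ∧ dz

For a 1-form omega = sum_i f_i dx_i, the exterior derivative is
  d(omega) = sum_{i < j} (∂f_j/∂x_i - ∂f_i/∂x_j) dx_i ∧ dx_j.
  coefficient of dx ∧ dy: ∂f_2/∂x - ∂f_1/∂y = ∂(-2*x^2 + y^2)/∂x - ∂(y*(2*x - 3*y))/∂y = -6*x + 6*y
  coefficient of dx ∧ dz: ∂f_3/∂x - ∂f_1/∂z = ∂(3*x^2)/∂x - ∂(y*(2*x - 3*y))/∂z = 6*x
Assembling: d(omega) = (-6*x + 6*y) dx ∧ dy + (6*x) dx ∧ dz.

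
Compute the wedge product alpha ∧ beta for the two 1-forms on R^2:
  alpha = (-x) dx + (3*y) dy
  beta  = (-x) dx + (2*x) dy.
alpha ∧ beta = (x*(-2*x + 3*y)) dx ∧ dy

Distribute the wedge, using dx_i ∧ dx_j = -dx_j ∧ dx_i and dx_i ∧ dx_i = 0. For each pair (i, j) with i < j, the coefficient of dx_i ∧ dx_j in alpha ∧ beta is (alpha_i * beta_j - alpha_j * beta_i). Collecting: alpha ∧ beta = (x*(-2*x + 3*y)) dx ∧ dy.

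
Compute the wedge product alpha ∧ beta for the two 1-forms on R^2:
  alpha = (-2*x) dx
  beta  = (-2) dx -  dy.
alpha ∧ beta = (2*x) dx ∧ dy

Distribute the wedge, using dx_i ∧ dx_j = -dx_j ∧ dx_i and dx_i ∧ dx_i = 0. For each pair (i, j) with i < j, the coefficient of dx_i ∧ dx_j in alpha ∧ beta is (alpha_i * beta_j - alpha_j * beta_i). Collecting: alpha ∧ beta = (2*x) dx ∧ dy.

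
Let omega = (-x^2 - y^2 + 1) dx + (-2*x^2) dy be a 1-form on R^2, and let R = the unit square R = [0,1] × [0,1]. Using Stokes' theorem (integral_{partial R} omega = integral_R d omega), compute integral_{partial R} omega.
integral_(partial R) omega = -1

Stokes: integral_partial_R omega = integral_R d omega with d omega = (∂Q/∂x - ∂P/∂y) dx ∧ dy.
  ∂Q/∂x = -4*x
  ∂P/∂y = -2*y
  integrand = ∂Q/∂x - ∂P/∂y = -4*x + 2*y.
Integrating over R: integral_0^1 integral_0^1 (-4*x + 2*y) dx dy = -1.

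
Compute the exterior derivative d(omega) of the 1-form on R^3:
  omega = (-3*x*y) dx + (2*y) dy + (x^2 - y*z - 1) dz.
d(omega) = (3*x) dx ∧ dy + (2*x) dx ∧ dz + (-z) dy ∧ dz

For a 1-form omega = sum_i f_i dx_i, the exterior derivative is
  d(omega) = sum_{i < j} (∂f_j/∂x_i - ∂f_i/∂x_j) dx_i ∧ dx_j.
  coefficient of dx ∧ dy: ∂f_2/∂x - ∂f_1/∂y = ∂(2*y)/∂x - ∂(-3*x*y)/∂y = 3*x
  coefficient of dx ∧ dz: ∂f_3/∂x - ∂f_1/∂z = ∂(x^2 - y*z - 1)/∂x - ∂(-3*x*y)/∂z = 2*x
  coefficient of dy ∧ dz: ∂f_3/∂y - ∂f_2/∂z = ∂(x^2 - y*z - 1)/∂y - ∂(2*y)/∂z = -z
Assembling: d(omega) = (3*x) dx ∧ dy + (2*x) dx ∧ dz + (-z) dy ∧ dz.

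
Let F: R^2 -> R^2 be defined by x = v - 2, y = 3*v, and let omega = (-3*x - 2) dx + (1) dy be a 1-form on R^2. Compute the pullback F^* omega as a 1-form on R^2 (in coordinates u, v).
F^* omega = (7 - 3*v) dv

Using F^*(f dg) = (f ∘ F) d(g ∘ F), substitute each coordinate x_i by F_i(u, v) in f_i, and replace dx_i by d F_i = (∂F_i/∂u) du + (∂F_i/∂v) dv.
  For the x component: f_1(F) = 4 - 3*v; d F_1 = (0) du + (1) dv
  For the y component: f_2(F) = 1; d F_2 = (0) du + (3) dv
Combining and collecting du, dv coefficients:
  coeff of du: 0
  coeff of dv: 7 - 3*v
F^* omega = (7 - 3*v) dv.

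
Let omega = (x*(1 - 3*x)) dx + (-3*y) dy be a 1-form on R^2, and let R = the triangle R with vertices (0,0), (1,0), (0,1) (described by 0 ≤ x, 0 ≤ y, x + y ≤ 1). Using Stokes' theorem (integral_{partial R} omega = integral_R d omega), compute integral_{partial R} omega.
integral_(partial R) omega = 0

Stokes: integral_partial_R omega = integral_R d omega with d omega = (∂Q/∂x - ∂P/∂y) dx ∧ dy.
  ∂Q/∂x = 0
  ∂P/∂y = 0
  integrand = ∂Q/∂x - ∂P/∂y = 0.
Integrating over R: integral_0^1 integral_0^{1-x} (0) dy dx = 0.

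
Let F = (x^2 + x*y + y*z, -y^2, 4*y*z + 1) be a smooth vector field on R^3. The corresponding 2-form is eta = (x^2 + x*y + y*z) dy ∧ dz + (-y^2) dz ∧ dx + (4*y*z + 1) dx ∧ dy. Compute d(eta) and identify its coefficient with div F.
d(eta) = (2*x + 3*y) dx ∧ dy ∧ dz; div F = 2*x + 3*y

For a 2-form in R^3 of the form above, applying d gives a 3-form with coefficient ∂P/∂x + ∂Q/∂y + ∂R/∂z:
  ∂P/∂x = 2*x + y
  ∂Q/∂y = -2*y
  ∂R/∂z = 4*y
Sum = 2*x + 3*y, which is exactly div F.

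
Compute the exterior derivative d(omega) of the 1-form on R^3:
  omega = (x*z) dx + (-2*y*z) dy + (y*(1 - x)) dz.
d(omega) = (-x - y) dx ∧ dz + (-x + 2*y + 1) dy ∧ dz

For a 1-form omega = sum_i f_i dx_i, the exterior derivative is
  d(omega) = sum_{i < j} (∂f_j/∂x_i - ∂f_i/∂x_j) dx_i ∧ dx_j.
  coefficient of dx ∧ dz: ∂f_3/∂x - ∂f_1/∂z = ∂(y*(1 - x))/∂x - ∂(x*z)/∂z = -x - y
  coefficient of dy ∧ dz: ∂f_3/∂y - ∂f_2/∂z = ∂(y*(1 - x))/∂y - ∂(-2*y*z)/∂z = -x + 2*y + 1
Assembling: d(omega) = (-x - y) dx ∧ dz + (-x + 2*y + 1) dy ∧ dz.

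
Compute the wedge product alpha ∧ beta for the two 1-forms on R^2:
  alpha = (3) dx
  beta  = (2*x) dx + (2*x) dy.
alpha ∧ beta = (6*x) dx ∧ dy

Distribute the wedge, using dx_i ∧ dx_j = -dx_j ∧ dx_i and dx_i ∧ dx_i = 0. For each pair (i, j) with i < j, the coefficient of dx_i ∧ dx_j in alpha ∧ beta is (alpha_i * beta_j - alpha_j * beta_i). Collecting: alpha ∧ beta = (6*x) dx ∧ dy.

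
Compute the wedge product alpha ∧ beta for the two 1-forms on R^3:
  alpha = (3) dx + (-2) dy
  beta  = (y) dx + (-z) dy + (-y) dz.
alpha ∧ beta = (2*y - 3*z) dx ∧ dy + (-3*y) dx ∧ dz + (2*y) dy ∧ dz

Distribute the wedge, using dx_i ∧ dx_j = -dx_j ∧ dx_i and dx_i ∧ dx_i = 0. For each pair (i, j) with i < j, the coefficient of dx_i ∧ dx_j in alpha ∧ beta is (alpha_i * beta_j - alpha_j * beta_i). Collecting: alpha ∧ beta = (2*y - 3*z) dx ∧ dy + (-3*y) dx ∧ dz + (2*y) dy ∧ dz.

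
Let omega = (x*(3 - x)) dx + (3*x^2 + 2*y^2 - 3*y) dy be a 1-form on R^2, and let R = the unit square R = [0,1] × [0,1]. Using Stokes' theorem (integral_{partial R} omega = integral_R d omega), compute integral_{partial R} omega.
integral_(partial R) omega = 3

Stokes: integral_partial_R omega = integral_R d omega with d omega = (∂Q/∂x - ∂P/∂y) dx ∧ dy.
  ∂Q/∂x = 6*x
  ∂P/∂y = 0
  integrand = ∂Q/∂x - ∂P/∂y = 6*x.
Integrating over R: integral_0^1 integral_0^1 (6*x) dx dy = 3.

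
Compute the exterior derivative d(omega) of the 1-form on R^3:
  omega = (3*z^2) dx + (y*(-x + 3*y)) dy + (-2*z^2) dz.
d(omega) = (-y) dx ∧ dy + (-6*z) dx ∧ dz

For a 1-form omega = sum_i f_i dx_i, the exterior derivative is
  d(omega) = sum_{i < j} (∂f_j/∂x_i - ∂f_i/∂x_j) dx_i ∧ dx_j.
  coefficient of dx ∧ dy: ∂f_2/∂x - ∂f_1/∂y = ∂(y*(-x + 3*y))/∂x - ∂(3*z^2)/∂y = -y
  coefficient of dx ∧ dz: ∂f_3/∂x - ∂f_1/∂z = ∂(-2*z^2)/∂x - ∂(3*z^2)/∂z = -6*z
Assembling: d(omega) = (-y) dx ∧ dy + (-6*z) dx ∧ dz.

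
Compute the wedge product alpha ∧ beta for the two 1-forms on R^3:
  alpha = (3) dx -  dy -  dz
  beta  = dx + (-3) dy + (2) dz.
alpha ∧ beta = (-8) dx ∧ dy + (7) dx ∧ dz + (-5) dy ∧ dz

Distribute the wedge, using dx_i ∧ dx_j = -dx_j ∧ dx_i and dx_i ∧ dx_i = 0. For each pair (i, j) with i < j, the coefficient of dx_i ∧ dx_j in alpha ∧ beta is (alpha_i * beta_j - alpha_j * beta_i). Collecting: alpha ∧ beta = (-8) dx ∧ dy + (7) dx ∧ dz + (-5) dy ∧ dz.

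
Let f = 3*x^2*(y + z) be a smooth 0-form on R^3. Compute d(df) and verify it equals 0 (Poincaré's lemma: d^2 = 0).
d(df) = 0

Step 1: df = sum_i (∂f/∂x_i) dx_i = (6*x*(y + z)) dx + (3*x^2) dy + (3*x^2) dz.
Step 2: Apply d again. Using the 1-form formula, the coefficient of dx ∧ dy in d(df) is ∂^2 f/∂x ∂y - ∂^2 f/∂y ∂x = (6*x) - (6*x) = 0 (equality of mixed partials for smooth f).
Similarly for dx ∧ dz and dy ∧ dz — all coefficients vanish. So d(df) = 0.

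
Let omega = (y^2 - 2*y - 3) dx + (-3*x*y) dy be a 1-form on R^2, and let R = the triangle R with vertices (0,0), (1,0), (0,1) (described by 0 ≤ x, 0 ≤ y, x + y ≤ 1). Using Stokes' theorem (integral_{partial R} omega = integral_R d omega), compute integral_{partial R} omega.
integral_(partial R) omega = 1/6

Stokes: integral_partial_R omega = integral_R d omega with d omega = (∂Q/∂x - ∂P/∂y) dx ∧ dy.
  ∂Q/∂x = -3*y
  ∂P/∂y = 2*y - 2
  integrand = ∂Q/∂x - ∂P/∂y = 2 - 5*y.
Integrating over R: integral_0^1 integral_0^{1-x} (2 - 5*y) dy dx = 1/6.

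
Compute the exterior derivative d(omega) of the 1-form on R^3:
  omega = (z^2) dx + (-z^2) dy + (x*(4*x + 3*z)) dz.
d(omega) = (8*x + z) dx ∧ dz + (2*z) dy ∧ dz

For a 1-form omega = sum_i f_i dx_i, the exterior derivative is
  d(omega) = sum_{i < j} (∂f_j/∂x_i - ∂f_i/∂x_j) dx_i ∧ dx_j.
  coefficient of dx ∧ dz: ∂f_3/∂x - ∂f_1/∂z = ∂(x*(4*x + 3*z))/∂x - ∂(z^2)/∂z = 8*x + z
  coefficient of dy ∧ dz: ∂f_3/∂y - ∂f_2/∂z = ∂(x*(4*x + 3*z))/∂y - ∂(-z^2)/∂z = 2*z
Assembling: d(omega) = (8*x + z) dx ∧ dz + (2*z) dy ∧ dz.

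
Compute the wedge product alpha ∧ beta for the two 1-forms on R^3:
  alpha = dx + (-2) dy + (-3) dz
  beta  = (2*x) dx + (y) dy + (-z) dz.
alpha ∧ beta = (4*x + y) dx ∧ dy + (6*x - z) dx ∧ dz + (3*y + 2*z) dy ∧ dz

Distribute the wedge, using dx_i ∧ dx_j = -dx_j ∧ dx_i and dx_i ∧ dx_i = 0. For each pair (i, j) with i < j, the coefficient of dx_i ∧ dx_j in alpha ∧ beta is (alpha_i * beta_j - alpha_j * beta_i). Collecting: alpha ∧ beta = (4*x + y) dx ∧ dy + (6*x - z) dx ∧ dz + (3*y + 2*z) dy ∧ dz.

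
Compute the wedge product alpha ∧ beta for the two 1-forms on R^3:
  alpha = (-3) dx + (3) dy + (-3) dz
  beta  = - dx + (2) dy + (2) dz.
alpha ∧ beta = (-3) dx ∧ dy + (-9) dx ∧ dz + (12) dy ∧ dz

Distribute the wedge, using dx_i ∧ dx_j = -dx_j ∧ dx_i and dx_i ∧ dx_i = 0. For each pair (i, j) with i < j, the coefficient of dx_i ∧ dx_j in alpha ∧ beta is (alpha_i * beta_j - alpha_j * beta_i). Collecting: alpha ∧ beta = (-3) dx ∧ dy + (-9) dx ∧ dz + (12) dy ∧ dz.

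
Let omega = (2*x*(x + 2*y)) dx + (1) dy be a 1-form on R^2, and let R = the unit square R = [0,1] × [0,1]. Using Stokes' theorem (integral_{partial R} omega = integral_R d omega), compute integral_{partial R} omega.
integral_(partial R) omega = -2

Stokes: integral_partial_R omega = integral_R d omega with d omega = (∂Q/∂x - ∂P/∂y) dx ∧ dy.
  ∂Q/∂x = 0
  ∂P/∂y = 4*x
  integrand = ∂Q/∂x - ∂P/∂y = -4*x.
Integrating over R: integral_0^1 integral_0^1 (-4*x) dx dy = -2.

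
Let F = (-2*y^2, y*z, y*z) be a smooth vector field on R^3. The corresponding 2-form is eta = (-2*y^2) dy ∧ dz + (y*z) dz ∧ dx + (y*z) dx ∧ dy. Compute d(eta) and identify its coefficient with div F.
d(eta) = (y + z) dx ∧ dy ∧ dz; div F = y + z

For a 2-form in R^3 of the form above, applying d gives a 3-form with coefficient ∂P/∂x + ∂Q/∂y + ∂R/∂z:
  ∂P/∂x = 0
  ∂Q/∂y = z
  ∂R/∂z = y
Sum = y + z, which is exactly div F.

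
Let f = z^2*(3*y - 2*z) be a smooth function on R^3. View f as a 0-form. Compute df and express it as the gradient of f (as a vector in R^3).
df = (0) dx + (3*z^2) dy + (6*z*(y - z)) dz; grad f = (0, 3*z^2, 6*z*(y - z))

For a 0-form f, d f = (∂f/∂x) dx + (∂f/∂y) dy + (∂f/∂z) dz. The components of the vector representation are exactly the entries of grad f in Cartesian coordinates:
  ∂f/∂x = 0
  ∂f/∂y = 3*z^2
  ∂f/∂z = 6*z*(y - z).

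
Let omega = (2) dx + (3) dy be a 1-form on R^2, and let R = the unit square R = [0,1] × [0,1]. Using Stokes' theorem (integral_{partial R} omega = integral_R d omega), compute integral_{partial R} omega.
integral_(partial R) omega = 0

Stokes: integral_partial_R omega = integral_R d omega with d omega = (∂Q/∂x - ∂P/∂y) dx ∧ dy.
  ∂Q/∂x = 0
  ∂P/∂y = 0
  integrand = ∂Q/∂x - ∂P/∂y = 0.
Integrating over R: integral_0^1 integral_0^1 (0) dx dy = 0.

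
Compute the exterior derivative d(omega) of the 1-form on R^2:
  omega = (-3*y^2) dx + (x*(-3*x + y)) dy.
d(omega) = (-6*x + 7*y) dx ∧ dy

For a 1-form omega = sum_i f_i dx_i, the exterior derivative is
  d(omega) = sum_{i < j} (∂f_j/∂x_i - ∂f_i/∂x_j) dx_i ∧ dx_j.
  coefficient of dx ∧ dy: ∂f_2/∂x - ∂f_1/∂y = ∂(x*(-3*x + y))/∂x - ∂(-3*y^2)/∂y = -6*x + 7*y
Assembling: d(omega) = (-6*x + 7*y) dx ∧ dy.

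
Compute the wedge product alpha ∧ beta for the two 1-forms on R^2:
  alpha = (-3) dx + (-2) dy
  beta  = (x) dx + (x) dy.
alpha ∧ beta = (-x) dx ∧ dy

Distribute the wedge, using dx_i ∧ dx_j = -dx_j ∧ dx_i and dx_i ∧ dx_i = 0. For each pair (i, j) with i < j, the coefficient of dx_i ∧ dx_j in alpha ∧ beta is (alpha_i * beta_j - alpha_j * beta_i). Collecting: alpha ∧ beta = (-x) dx ∧ dy.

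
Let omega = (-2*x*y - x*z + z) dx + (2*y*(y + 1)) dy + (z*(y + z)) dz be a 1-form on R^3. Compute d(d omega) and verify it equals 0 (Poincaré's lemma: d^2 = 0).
d(d omega) = 0

Step 1: d omega = sum_{i<j} (∂f_j/∂x_i - ∂f_i/∂x_j) dx_i ∧ dx_j:
  coeff of dx ∧ dy: 2*x
  coeff of dx ∧ dz: x - 1
  coeff of dy ∧ dz: z
Step 2: Apply d again to each 2-form coefficient. The only possible 3-form in R^3 is dx ∧ dy ∧ dz, with coefficient
  ∂(coeff of dy∧dz)/∂x - ∂(coeff of dx∧dz)/∂y + ∂(coeff of dx∧dy)/∂z
  = ∂/∂x (z) - ∂/∂y (x - 1) + ∂/∂z (2*x).
Each of these terms simplifies to sums of mixed partials that cancel in pairs. The result is 0 (by equality of mixed partials for smooth functions — Schwarz / Clairaut).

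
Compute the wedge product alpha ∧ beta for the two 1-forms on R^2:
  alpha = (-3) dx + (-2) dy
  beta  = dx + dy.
alpha ∧ beta = (-1) dx ∧ dy

Distribute the wedge, using dx_i ∧ dx_j = -dx_j ∧ dx_i and dx_i ∧ dx_i = 0. For each pair (i, j) with i < j, the coefficient of dx_i ∧ dx_j in alpha ∧ beta is (alpha_i * beta_j - alpha_j * beta_i). Collecting: alpha ∧ beta = (-1) dx ∧ dy.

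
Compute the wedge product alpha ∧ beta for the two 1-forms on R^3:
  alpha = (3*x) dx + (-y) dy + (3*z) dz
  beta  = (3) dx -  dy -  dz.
alpha ∧ beta = (-3*x + 3*y) dx ∧ dy + (-3*x - 9*z) dx ∧ dz + (y + 3*z) dy ∧ dz

Distribute the wedge, using dx_i ∧ dx_j = -dx_j ∧ dx_i and dx_i ∧ dx_i = 0. For each pair (i, j) with i < j, the coefficient of dx_i ∧ dx_j in alpha ∧ beta is (alpha_i * beta_j - alpha_j * beta_i). Collecting: alpha ∧ beta = (-3*x + 3*y) dx ∧ dy + (-3*x - 9*z) dx ∧ dz + (y + 3*z) dy ∧ dz.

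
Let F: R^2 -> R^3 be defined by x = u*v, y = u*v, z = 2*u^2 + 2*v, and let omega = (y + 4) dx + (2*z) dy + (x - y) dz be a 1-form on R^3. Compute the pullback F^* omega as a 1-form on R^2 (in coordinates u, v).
F^* omega = (v*(4*u^2 + u*v + 4*v + 4)) du + (u*(4*u^2 + u*v + 4*v + 4)) dv

Using F^*(f dg) = (f ∘ F) d(g ∘ F), substitute each coordinate x_i by F_i(u, v) in f_i, and replace dx_i by d F_i = (∂F_i/∂u) du + (∂F_i/∂v) dv.
  For the x component: f_1(F) = u*v + 4; d F_1 = (v) du + (u) dv
  For the y component: f_2(F) = 4*u^2 + 4*v; d F_2 = (v) du + (u) dv
  For the z component: f_3(F) = 0; d F_3 = (4*u) du + (2) dv
Combining and collecting du, dv coefficients:
  coeff of du: v*(4*u^2 + u*v + 4*v + 4)
  coeff of dv: u*(4*u^2 + u*v + 4*v + 4)
F^* omega = (v*(4*u^2 + u*v + 4*v + 4)) du + (u*(4*u^2 + u*v + 4*v + 4)) dv.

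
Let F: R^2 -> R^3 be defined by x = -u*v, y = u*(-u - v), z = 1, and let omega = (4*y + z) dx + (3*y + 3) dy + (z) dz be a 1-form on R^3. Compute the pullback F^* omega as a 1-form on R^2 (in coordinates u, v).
F^* omega = (6*u^3 + 13*u^2*v + 7*u*v^2 - 6*u - 4*v) du + (u*(7*u^2 + 7*u*v - 4)) dv

Using F^*(f dg) = (f ∘ F) d(g ∘ F), substitute each coordinate x_i by F_i(u, v) in f_i, and replace dx_i by d F_i = (∂F_i/∂u) du + (∂F_i/∂v) dv.
  For the x component: f_1(F) = -4*u^2 - 4*u*v + 1; d F_1 = (-v) du + (-u) dv
  For the y component: f_2(F) = -3*u^2 - 3*u*v + 3; d F_2 = (-2*u - v) du + (-u) dv
  For the z component: f_3(F) = 1; d F_3 = (0) du + (0) dv
Combining and collecting du, dv coefficients:
  coeff of du: 6*u^3 + 13*u^2*v + 7*u*v^2 - 6*u - 4*v
  coeff of dv: u*(7*u^2 + 7*u*v - 4)
F^* omega = (6*u^3 + 13*u^2*v + 7*u*v^2 - 6*u - 4*v) du + (u*(7*u^2 + 7*u*v - 4)) dv.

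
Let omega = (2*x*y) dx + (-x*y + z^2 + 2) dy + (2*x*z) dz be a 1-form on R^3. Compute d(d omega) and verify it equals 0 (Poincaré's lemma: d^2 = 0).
d(d omega) = 0

Step 1: d omega = sum_{i<j} (∂f_j/∂x_i - ∂f_i/∂x_j) dx_i ∧ dx_j:
  coeff of dx ∧ dy: -2*x - y
  coeff of dx ∧ dz: 2*z
  coeff of dy ∧ dz: -2*z
Step 2: Apply d again to each 2-form coefficient. The only possible 3-form in R^3 is dx ∧ dy ∧ dz, with coefficient
  ∂(coeff of dy∧dz)/∂x - ∂(coeff of dx∧dz)/∂y + ∂(coeff of dx∧dy)/∂z
  = ∂/∂x (-2*z) - ∂/∂y (2*z) + ∂/∂z (-2*x - y).
Each of these terms simplifies to sums of mixed partials that cancel in pairs. The result is 0 (by equality of mixed partials for smooth functions — Schwarz / Clairaut).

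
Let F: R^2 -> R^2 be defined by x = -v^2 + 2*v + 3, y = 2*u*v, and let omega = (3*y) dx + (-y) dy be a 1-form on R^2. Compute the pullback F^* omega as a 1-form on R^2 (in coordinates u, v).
F^* omega = (-4*u*v^2) du + (4*u*v*(-u - 3*v + 3)) dv

Using F^*(f dg) = (f ∘ F) d(g ∘ F), substitute each coordinate x_i by F_i(u, v) in f_i, and replace dx_i by d F_i = (∂F_i/∂u) du + (∂F_i/∂v) dv.
  For the x component: f_1(F) = 6*u*v; d F_1 = (0) du + (2 - 2*v) dv
  For the y component: f_2(F) = -2*u*v; d F_2 = (2*v) du + (2*u) dv
Combining and collecting du, dv coefficients:
  coeff of du: -4*u*v^2
  coeff of dv: 4*u*v*(-u - 3*v + 3)
F^* omega = (-4*u*v^2) du + (4*u*v*(-u - 3*v + 3)) dv.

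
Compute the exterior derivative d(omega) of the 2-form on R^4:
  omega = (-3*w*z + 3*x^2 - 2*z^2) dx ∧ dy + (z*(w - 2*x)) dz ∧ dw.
d(omega) = (-3*w - 4*z) dx ∧ dy ∧ dz + (-3*z) dx ∧ dy ∧ dw + (-2*z) dx ∧ dz ∧ dw

For a 2-form omega = sum_{i<j} g_{ij} dx_i ∧ dx_j, the exterior derivative is
  d(omega) = sum_{i<j} d(g_{ij}) ∧ dx_i ∧ dx_j = sum_{i<j, k} (∂g_{ij}/∂x_k) dx_k ∧ dx_i ∧ dx_j.
Expand each term, using dx_k ∧ dx_i ∧ dx_j = sgn(permutation) dx_{(a)} ∧ dx_{(b)} ∧ dx_{(c)} with (a < b < c) sorted:
  d(-3*w*z + 3*x^2 - 2*z^2) includes (∂/∂z)(-3*w*z + 3*x^2 - 2*z^2) dz = (-3*w - 4*z) dz, which multiplied by dx ∧ dy gives (-3*w - 4*z) dx ∧ dy ∧ dz
  d(-3*w*z + 3*x^2 - 2*z^2) includes (∂/∂w)(-3*w*z + 3*x^2 - 2*z^2) dw = (-3*z) dw, which multiplied by dx ∧ dy gives (-3*z) dx ∧ dy ∧ dw
  d(z*(w - 2*x)) includes (∂/∂x)(z*(w - 2*x)) dx = (-2*z) dx, which multiplied by dz ∧ dw gives (-2*z) dx ∧ dz ∧ dw
Collecting like 3-forms: d(omega) = (-3*w - 4*z) dx ∧ dy ∧ dz + (-3*z) dx ∧ dy ∧ dw + (-2*z) dx ∧ dz ∧ dw.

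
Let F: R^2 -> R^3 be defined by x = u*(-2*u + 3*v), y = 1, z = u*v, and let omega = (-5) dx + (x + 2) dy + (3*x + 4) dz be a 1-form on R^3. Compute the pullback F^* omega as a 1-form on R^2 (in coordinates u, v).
F^* omega = (-6*u^2*v + 9*u*v^2 + 20*u - 11*v) du + (u*(-6*u^2 + 9*u*v - 11)) dv

Using F^*(f dg) = (f ∘ F) d(g ∘ F), substitute each coordinate x_i by F_i(u, v) in f_i, and replace dx_i by d F_i = (∂F_i/∂u) du + (∂F_i/∂v) dv.
  For the x component: f_1(F) = -5; d F_1 = (-4*u + 3*v) du + (3*u) dv
  For the y component: f_2(F) = -2*u^2 + 3*u*v + 2; d F_2 = (0) du + (0) dv
  For the z component: f_3(F) = -6*u^2 + 9*u*v + 4; d F_3 = (v) du + (u) dv
Combining and collecting du, dv coefficients:
  coeff of du: -6*u^2*v + 9*u*v^2 + 20*u - 11*v
  coeff of dv: u*(-6*u^2 + 9*u*v - 11)
F^* omega = (-6*u^2*v + 9*u*v^2 + 20*u - 11*v) du + (u*(-6*u^2 + 9*u*v - 11)) dv.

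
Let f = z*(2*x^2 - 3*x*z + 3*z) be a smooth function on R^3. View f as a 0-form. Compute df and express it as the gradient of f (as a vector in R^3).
df = (z*(4*x - 3*z)) dx + (0) dy + (2*x^2 - 6*x*z + 6*z) dz; grad f = (z*(4*x - 3*z), 0, 2*x^2 - 6*x*z + 6*z)

For a 0-form f, d f = (∂f/∂x) dx + (∂f/∂y) dy + (∂f/∂z) dz. The components of the vector representation are exactly the entries of grad f in Cartesian coordinates:
  ∂f/∂x = z*(4*x - 3*z)
  ∂f/∂y = 0
  ∂f/∂z = 2*x^2 - 6*x*z + 6*z.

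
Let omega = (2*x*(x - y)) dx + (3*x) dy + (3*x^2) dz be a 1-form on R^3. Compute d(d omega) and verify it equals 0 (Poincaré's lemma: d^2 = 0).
d(d omega) = 0

Step 1: d omega = sum_{i<j} (∂f_j/∂x_i - ∂f_i/∂x_j) dx_i ∧ dx_j:
  coeff of dx ∧ dy: 2*x + 3
  coeff of dx ∧ dz: 6*x
  coeff of dy ∧ dz: 0
Step 2: Apply d again to each 2-form coefficient. The only possible 3-form in R^3 is dx ∧ dy ∧ dz, with coefficient
  ∂(coeff of dy∧dz)/∂x - ∂(coeff of dx∧dz)/∂y + ∂(coeff of dx∧dy)/∂z
  = ∂/∂x (0) - ∂/∂y (6*x) + ∂/∂z (2*x + 3).
Each of these terms simplifies to sums of mixed partials that cancel in pairs. The result is 0 (by equality of mixed partials for smooth functions — Schwarz / Clairaut).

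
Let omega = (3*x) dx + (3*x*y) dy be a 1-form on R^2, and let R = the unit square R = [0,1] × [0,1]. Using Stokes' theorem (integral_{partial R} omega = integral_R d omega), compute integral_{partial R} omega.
integral_(partial R) omega = 3/2

Stokes: integral_partial_R omega = integral_R d omega with d omega = (∂Q/∂x - ∂P/∂y) dx ∧ dy.
  ∂Q/∂x = 3*y
  ∂P/∂y = 0
  integrand = ∂Q/∂x - ∂P/∂y = 3*y.
Integrating over R: integral_0^1 integral_0^1 (3*y) dx dy = 3/2.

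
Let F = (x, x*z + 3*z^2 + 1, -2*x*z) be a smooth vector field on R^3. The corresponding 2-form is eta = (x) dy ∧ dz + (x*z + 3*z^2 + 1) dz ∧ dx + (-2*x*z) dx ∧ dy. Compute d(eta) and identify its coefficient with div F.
d(eta) = (1 - 2*x) dx ∧ dy ∧ dz; div F = 1 - 2*x

For a 2-form in R^3 of the form above, applying d gives a 3-form with coefficient ∂P/∂x + ∂Q/∂y + ∂R/∂z:
  ∂P/∂x = 1
  ∂Q/∂y = 0
  ∂R/∂z = -2*x
Sum = 1 - 2*x, which is exactly div F.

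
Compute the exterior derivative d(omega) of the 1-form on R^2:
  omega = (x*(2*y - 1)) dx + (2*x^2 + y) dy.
d(omega) = (2*x) dx ∧ dy

For a 1-form omega = sum_i f_i dx_i, the exterior derivative is
  d(omega) = sum_{i < j} (∂f_j/∂x_i - ∂f_i/∂x_j) dx_i ∧ dx_j.
  coefficient of dx ∧ dy: ∂f_2/∂x - ∂f_1/∂y = ∂(2*x^2 + y)/∂x - ∂(x*(2*y - 1))/∂y = 2*x
Assembling: d(omega) = (2*x) dx ∧ dy.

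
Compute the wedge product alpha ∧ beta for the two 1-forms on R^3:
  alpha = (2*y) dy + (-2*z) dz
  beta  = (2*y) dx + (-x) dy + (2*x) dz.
alpha ∧ beta = (-4*y^2) dx ∧ dy + (2*x*(2*y - z)) dy ∧ dz + (4*y*z) dx ∧ dz

Distribute the wedge, using dx_i ∧ dx_j = -dx_j ∧ dx_i and dx_i ∧ dx_i = 0. For each pair (i, j) with i < j, the coefficient of dx_i ∧ dx_j in alpha ∧ beta is (alpha_i * beta_j - alpha_j * beta_i). Collecting: alpha ∧ beta = (-4*y^2) dx ∧ dy + (2*x*(2*y - z)) dy ∧ dz + (4*y*z) dx ∧ dz.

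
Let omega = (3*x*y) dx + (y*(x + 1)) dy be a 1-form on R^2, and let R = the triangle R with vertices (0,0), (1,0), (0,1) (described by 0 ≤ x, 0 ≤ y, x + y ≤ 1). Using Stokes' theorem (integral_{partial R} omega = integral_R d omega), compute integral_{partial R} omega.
integral_(partial R) omega = -1/3

Stokes: integral_partial_R omega = integral_R d omega with d omega = (∂Q/∂x - ∂P/∂y) dx ∧ dy.
  ∂Q/∂x = y
  ∂P/∂y = 3*x
  integrand = ∂Q/∂x - ∂P/∂y = -3*x + y.
Integrating over R: integral_0^1 integral_0^{1-x} (-3*x + y) dy dx = -1/3.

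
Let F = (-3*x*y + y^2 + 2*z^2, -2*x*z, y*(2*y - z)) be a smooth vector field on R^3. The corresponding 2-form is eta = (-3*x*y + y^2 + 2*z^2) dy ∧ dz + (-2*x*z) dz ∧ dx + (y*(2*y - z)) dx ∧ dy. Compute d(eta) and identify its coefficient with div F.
d(eta) = (-4*y) dx ∧ dy ∧ dz; div F = -4*y

For a 2-form in R^3 of the form above, applying d gives a 3-form with coefficient ∂P/∂x + ∂Q/∂y + ∂R/∂z:
  ∂P/∂x = -3*y
  ∂Q/∂y = 0
  ∂R/∂z = -y
Sum = -4*y, which is exactly div F.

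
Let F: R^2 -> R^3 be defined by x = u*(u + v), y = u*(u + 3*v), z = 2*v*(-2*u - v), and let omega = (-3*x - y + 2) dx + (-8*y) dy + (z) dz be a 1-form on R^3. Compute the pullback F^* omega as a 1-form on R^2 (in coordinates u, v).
F^* omega = (-24*u^3 - 88*u^2*v - 62*u*v^2 + 4*u + 8*v^3 + 2*v) du + (-28*u^3 - 62*u^2*v + 24*u*v^2 + 2*u + 8*v^3) dv

Using F^*(f dg) = (f ∘ F) d(g ∘ F), substitute each coordinate x_i by F_i(u, v) in f_i, and replace dx_i by d F_i = (∂F_i/∂u) du + (∂F_i/∂v) dv.
  For the x component: f_1(F) = -4*u^2 - 6*u*v + 2; d F_1 = (2*u + v) du + (u) dv
  For the y component: f_2(F) = 8*u*(-u - 3*v); d F_2 = (2*u + 3*v) du + (3*u) dv
  For the z component: f_3(F) = 2*v*(-2*u - v); d F_3 = (-4*v) du + (-4*u - 4*v) dv
Combining and collecting du, dv coefficients:
  coeff of du: -24*u^3 - 88*u^2*v - 62*u*v^2 + 4*u + 8*v^3 + 2*v
  coeff of dv: -28*u^3 - 62*u^2*v + 24*u*v^2 + 2*u + 8*v^3
F^* omega = (-24*u^3 - 88*u^2*v - 62*u*v^2 + 4*u + 8*v^3 + 2*v) du + (-28*u^3 - 62*u^2*v + 24*u*v^2 + 2*u + 8*v^3) dv.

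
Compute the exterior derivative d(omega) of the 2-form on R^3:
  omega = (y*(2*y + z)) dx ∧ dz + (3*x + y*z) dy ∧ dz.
d(omega) = (-4*y - z + 3) dx ∧ dy ∧ dz

For a 2-form omega = sum_{i<j} g_{ij} dx_i ∧ dx_j, the exterior derivative is
  d(omega) = sum_{i<j} d(g_{ij}) ∧ dx_i ∧ dx_j = sum_{i<j, k} (∂g_{ij}/∂x_k) dx_k ∧ dx_i ∧ dx_j.
Expand each term, using dx_k ∧ dx_i ∧ dx_j = sgn(permutation) dx_{(a)} ∧ dx_{(b)} ∧ dx_{(c)} with (a < b < c) sorted:
  d(y*(2*y + z)) includes (∂/∂y)(y*(2*y + z)) dy = (4*y + z) dy, which multiplied by dx ∧ dz gives (-4*y - z) dx ∧ dy ∧ dz
  d(3*x + y*z) includes (∂/∂x)(3*x + y*z) dx = (3) dx, which multiplied by dy ∧ dz gives (3) dx ∧ dy ∧ dz
Collecting like 3-forms: d(omega) = (-4*y - z + 3) dx ∧ dy ∧ dz.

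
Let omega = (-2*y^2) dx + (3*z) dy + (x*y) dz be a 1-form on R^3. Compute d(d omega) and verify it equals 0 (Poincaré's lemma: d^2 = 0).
d(d omega) = 0

Step 1: d omega = sum_{i<j} (∂f_j/∂x_i - ∂f_i/∂x_j) dx_i ∧ dx_j:
  coeff of dx ∧ dy: 4*y
  coeff of dx ∧ dz: y
  coeff of dy ∧ dz: x - 3
Step 2: Apply d again to each 2-form coefficient. The only possible 3-form in R^3 is dx ∧ dy ∧ dz, with coefficient
  ∂(coeff of dy∧dz)/∂x - ∂(coeff of dx∧dz)/∂y + ∂(coeff of dx∧dy)/∂z
  = ∂/∂x (x - 3) - ∂/∂y (y) + ∂/∂z (4*y).
Each of these terms simplifies to sums of mixed partials that cancel in pairs. The result is 0 (by equality of mixed partials for smooth functions — Schwarz / Clairaut).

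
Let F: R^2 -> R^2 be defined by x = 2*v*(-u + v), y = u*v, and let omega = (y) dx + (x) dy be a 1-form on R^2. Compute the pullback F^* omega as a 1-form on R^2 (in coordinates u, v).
F^* omega = (2*v^2*(-2*u + v)) du + (2*u*v*(-2*u + 3*v)) dv

Using F^*(f dg) = (f ∘ F) d(g ∘ F), substitute each coordinate x_i by F_i(u, v) in f_i, and replace dx_i by d F_i = (∂F_i/∂u) du + (∂F_i/∂v) dv.
  For the x component: f_1(F) = u*v; d F_1 = (-2*v) du + (-2*u + 4*v) dv
  For the y component: f_2(F) = 2*v*(-u + v); d F_2 = (v) du + (u) dv
Combining and collecting du, dv coefficients:
  coeff of du: 2*v^2*(-2*u + v)
  coeff of dv: 2*u*v*(-2*u + 3*v)
F^* omega = (2*v^2*(-2*u + v)) du + (2*u*v*(-2*u + 3*v)) dv.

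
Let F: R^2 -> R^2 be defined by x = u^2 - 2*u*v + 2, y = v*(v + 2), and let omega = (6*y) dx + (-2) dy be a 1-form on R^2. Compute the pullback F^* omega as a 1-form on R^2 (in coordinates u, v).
F^* omega = (12*v*(u*v + 2*u - v^2 - 2*v)) du + (-12*u*v^2 - 24*u*v - 4*v - 4) dv

Using F^*(f dg) = (f ∘ F) d(g ∘ F), substitute each coordinate x_i by F_i(u, v) in f_i, and replace dx_i by d F_i = (∂F_i/∂u) du + (∂F_i/∂v) dv.
  For the x component: f_1(F) = 6*v*(v + 2); d F_1 = (2*u - 2*v) du + (-2*u) dv
  For the y component: f_2(F) = -2; d F_2 = (0) du + (2*v + 2) dv
Combining and collecting du, dv coefficients:
  coeff of du: 12*v*(u*v + 2*u - v^2 - 2*v)
  coeff of dv: -12*u*v^2 - 24*u*v - 4*v - 4
F^* omega = (12*v*(u*v + 2*u - v^2 - 2*v)) du + (-12*u*v^2 - 24*u*v - 4*v - 4) dv.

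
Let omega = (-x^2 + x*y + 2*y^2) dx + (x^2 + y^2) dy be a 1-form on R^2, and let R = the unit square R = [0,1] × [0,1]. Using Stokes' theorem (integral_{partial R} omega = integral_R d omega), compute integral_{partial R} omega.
integral_(partial R) omega = -3/2

Stokes: integral_partial_R omega = integral_R d omega with d omega = (∂Q/∂x - ∂P/∂y) dx ∧ dy.
  ∂Q/∂x = 2*x
  ∂P/∂y = x + 4*y
  integrand = ∂Q/∂x - ∂P/∂y = x - 4*y.
Integrating over R: integral_0^1 integral_0^1 (x - 4*y) dx dy = -3/2.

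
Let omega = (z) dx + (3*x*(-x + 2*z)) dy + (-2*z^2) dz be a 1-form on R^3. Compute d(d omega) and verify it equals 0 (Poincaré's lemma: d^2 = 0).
d(d omega) = 0

Step 1: d omega = sum_{i<j} (∂f_j/∂x_i - ∂f_i/∂x_j) dx_i ∧ dx_j:
  coeff of dx ∧ dy: -6*x + 6*z
  coeff of dx ∧ dz: -1
  coeff of dy ∧ dz: -6*x
Step 2: Apply d again to each 2-form coefficient. The only possible 3-form in R^3 is dx ∧ dy ∧ dz, with coefficient
  ∂(coeff of dy∧dz)/∂x - ∂(coeff of dx∧dz)/∂y + ∂(coeff of dx∧dy)/∂z
  = ∂/∂x (-6*x) - ∂/∂y (-1) + ∂/∂z (-6*x + 6*z).
Each of these terms simplifies to sums of mixed partials that cancel in pairs. The result is 0 (by equality of mixed partials for smooth functions — Schwarz / Clairaut).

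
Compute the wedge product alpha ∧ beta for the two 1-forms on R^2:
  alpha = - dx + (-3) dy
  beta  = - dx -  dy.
alpha ∧ beta = (-2) dx ∧ dy

Distribute the wedge, using dx_i ∧ dx_j = -dx_j ∧ dx_i and dx_i ∧ dx_i = 0. For each pair (i, j) with i < j, the coefficient of dx_i ∧ dx_j in alpha ∧ beta is (alpha_i * beta_j - alpha_j * beta_i). Collecting: alpha ∧ beta = (-2) dx ∧ dy.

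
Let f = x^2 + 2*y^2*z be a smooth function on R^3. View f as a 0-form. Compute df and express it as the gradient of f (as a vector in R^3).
df = (2*x) dx + (4*y*z) dy + (2*y^2) dz; grad f = (2*x, 4*y*z, 2*y^2)

For a 0-form f, d f = (∂f/∂x) dx + (∂f/∂y) dy + (∂f/∂z) dz. The components of the vector representation are exactly the entries of grad f in Cartesian coordinates:
  ∂f/∂x = 2*x
  ∂f/∂y = 4*y*z
  ∂f/∂z = 2*y^2.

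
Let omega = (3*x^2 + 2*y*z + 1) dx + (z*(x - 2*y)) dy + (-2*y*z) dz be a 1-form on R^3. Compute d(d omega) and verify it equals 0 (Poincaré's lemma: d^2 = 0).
d(d omega) = 0

Step 1: d omega = sum_{i<j} (∂f_j/∂x_i - ∂f_i/∂x_j) dx_i ∧ dx_j:
  coeff of dx ∧ dy: -z
  coeff of dx ∧ dz: -2*y
  coeff of dy ∧ dz: -x + 2*y - 2*z
Step 2: Apply d again to each 2-form coefficient. The only possible 3-form in R^3 is dx ∧ dy ∧ dz, with coefficient
  ∂(coeff of dy∧dz)/∂x - ∂(coeff of dx∧dz)/∂y + ∂(coeff of dx∧dy)/∂z
  = ∂/∂x (-x + 2*y - 2*z) - ∂/∂y (-2*y) + ∂/∂z (-z).
Each of these terms simplifies to sums of mixed partials that cancel in pairs. The result is 0 (by equality of mixed partials for smooth functions — Schwarz / Clairaut).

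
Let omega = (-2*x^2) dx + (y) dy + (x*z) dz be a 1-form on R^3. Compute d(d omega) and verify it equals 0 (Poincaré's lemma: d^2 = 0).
d(d omega) = 0

Step 1: d omega = sum_{i<j} (∂f_j/∂x_i - ∂f_i/∂x_j) dx_i ∧ dx_j:
  coeff of dx ∧ dy: 0
  coeff of dx ∧ dz: z
  coeff of dy ∧ dz: 0
Step 2: Apply d again to each 2-form coefficient. The only possible 3-form in R^3 is dx ∧ dy ∧ dz, with coefficient
  ∂(coeff of dy∧dz)/∂x - ∂(coeff of dx∧dz)/∂y + ∂(coeff of dx∧dy)/∂z
  = ∂/∂x (0) - ∂/∂y (z) + ∂/∂z (0).
Each of these terms simplifies to sums of mixed partials that cancel in pairs. The result is 0 (by equality of mixed partials for smooth functions — Schwarz / Clairaut).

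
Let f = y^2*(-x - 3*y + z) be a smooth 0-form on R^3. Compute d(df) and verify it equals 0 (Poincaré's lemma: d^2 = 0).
d(df) = 0

Step 1: df = sum_i (∂f/∂x_i) dx_i = (-y^2) dx + (y*(-2*x - 9*y + 2*z)) dy + (y^2) dz.
Step 2: Apply d again. Using the 1-form formula, the coefficient of dx ∧ dy in d(df) is ∂^2 f/∂x ∂y - ∂^2 f/∂y ∂x = (-2*y) - (-2*y) = 0 (equality of mixed partials for smooth f).
Similarly for dx ∧ dz and dy ∧ dz — all coefficients vanish. So d(df) = 0.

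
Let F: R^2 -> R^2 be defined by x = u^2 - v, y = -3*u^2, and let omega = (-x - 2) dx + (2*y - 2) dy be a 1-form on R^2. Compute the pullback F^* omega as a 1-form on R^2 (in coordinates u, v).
F^* omega = (2*u*(17*u^2 + v + 4)) du + (u^2 - v + 2) dv

Using F^*(f dg) = (f ∘ F) d(g ∘ F), substitute each coordinate x_i by F_i(u, v) in f_i, and replace dx_i by d F_i = (∂F_i/∂u) du + (∂F_i/∂v) dv.
  For the x component: f_1(F) = -u^2 + v - 2; d F_1 = (2*u) du + (-1) dv
  For the y component: f_2(F) = -6*u^2 - 2; d F_2 = (-6*u) du + (0) dv
Combining and collecting du, dv coefficients:
  coeff of du: 2*u*(17*u^2 + v + 4)
  coeff of dv: u^2 - v + 2
F^* omega = (2*u*(17*u^2 + v + 4)) du + (u^2 - v + 2) dv.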